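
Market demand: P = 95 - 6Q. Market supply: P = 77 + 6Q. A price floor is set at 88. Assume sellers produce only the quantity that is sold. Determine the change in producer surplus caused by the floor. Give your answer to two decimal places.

Free-market equilibrium: 95 - 6Q = 77 + 6Q gives Q* = 1.5, P* = 86.
At P = 88, buyers demand (95 - 88)/6 = 1.1667 while sellers would supply more, so the quantity traded is 1.1667 at price 88.
PS goes from (1/2)(1.5)(9) = 6.75 to 8.75 (computed as (88 - 77)(1.1667) - (1/2)(6)(1.1667)^2), a change of 2.

2.00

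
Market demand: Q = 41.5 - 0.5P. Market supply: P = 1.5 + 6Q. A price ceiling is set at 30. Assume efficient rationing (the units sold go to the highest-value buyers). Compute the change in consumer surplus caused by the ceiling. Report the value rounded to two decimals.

Rewriting demand in inverse form: P = 83 - 2Q.
Without the control, 83 - 2Q = 1.5 + 6Q so Q* = 10.1875 and P* = 62.625.
At the ceiling price 30, quantity supplied is (30 - 1.5)/6 = 4.75; supply is the short side, so Q = 4.75 trades at P = 30.
CS goes from (1/2)(10.1875)(20.375) = 103.7852 to 229.1875 (computed as (83 - 30)(4.75) - (1/2)(2)(4.75)^2), a change of 125.4023.

125.40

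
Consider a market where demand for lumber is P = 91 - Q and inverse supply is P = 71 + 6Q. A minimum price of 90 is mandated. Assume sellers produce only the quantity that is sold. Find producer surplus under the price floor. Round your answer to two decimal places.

16.00

Without the control, 91 - Q = 71 + 6Q so Q* = 2.8571 and P* = 88.1429.
At P = 90, buyers demand (91 - 90)/1 = 1 while sellers would supply more, so the quantity traded is 1 at price 90.
The supply price at Q = 1 is 77. PS is the trapezoid between 90 and supply over [0, 1]: (1/2)[(90 - 71) + (90 - 77)](1) = 16.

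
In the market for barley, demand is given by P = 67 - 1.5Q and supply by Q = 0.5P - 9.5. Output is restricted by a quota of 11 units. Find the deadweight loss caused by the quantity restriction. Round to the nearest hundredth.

Rewriting supply in inverse form: P = 19 + 2Q.
Unrestricted equilibrium: Q* = (67 - 19)/(1.5 + 2) = 13.7143.
At Q = 11 the demand price is 67 - 1.5(11) = 50.5 and the supply price is 19 + 2(11) = 41.
DWL = (1/2)(gap between curves at 11) x (Q* - 11) = (1/2)(9.5)(2.7143) = 12.8929.

12.89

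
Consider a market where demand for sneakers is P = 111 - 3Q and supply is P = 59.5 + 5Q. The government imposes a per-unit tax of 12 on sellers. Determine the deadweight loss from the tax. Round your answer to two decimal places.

9.00

Pre-tax equilibrium: 111 - 3Q = 59.5 + 5Q gives Q* = 6.4375, P* = 91.6875.
A tax on sellers shifts supply up by 12: 111 - 3Q = 59.5 + 5Q + 12, so Q_t = 4.9375. Buyers pay P_b = 96.1875; sellers receive P_s = P_b - 12 = 84.1875.
The welfare triangle lost has base Q* - Q_t = 1.5 and height t = 12, so DWL = (1/2)(1.5)(12) = 9.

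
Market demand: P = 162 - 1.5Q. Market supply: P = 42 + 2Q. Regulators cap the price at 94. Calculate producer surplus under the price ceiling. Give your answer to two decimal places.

676.00

Without the control, 162 - 1.5Q = 42 + 2Q so Q* = 34.2857 and P* = 110.5714.
At the ceiling price 94, quantity supplied is (94 - 42)/2 = 26; supply is the short side, so Q = 26 trades at P = 94.
PS is the triangle above supply below 94: (1/2)(26)(94 - 42) = 676.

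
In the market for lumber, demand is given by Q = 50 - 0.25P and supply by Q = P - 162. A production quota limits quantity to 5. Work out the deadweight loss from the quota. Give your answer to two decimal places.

Rewriting demand in inverse form: P = 200 - 4Q.
Rewriting supply in inverse form: P = 162 + Q.
Without the quota, 200 - 4Q = 162 + Q gives Q* = 7.6.
At Q = 5 the demand price is 200 - 4(5) = 180 and the supply price is 162 + (5) = 167.
Deadweight loss is the triangle between the curves from 5 to 7.6: (1/2)(180 - 167)(7.6 - 5) = 16.9.

16.90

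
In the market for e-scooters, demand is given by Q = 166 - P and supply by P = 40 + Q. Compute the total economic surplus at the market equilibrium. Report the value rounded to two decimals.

3969.00

Rewriting demand in inverse form: P = 166 - Q.
Setting demand equal to supply, 126 = 2Q, so Q* = 63 and P* = 103.
Total surplus is the full triangle between the curves from 0 to Q*: (1/2)(63)(166 - 40) = 3969.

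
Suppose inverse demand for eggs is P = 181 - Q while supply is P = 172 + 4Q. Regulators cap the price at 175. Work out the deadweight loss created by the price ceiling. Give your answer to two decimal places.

Without the control, 181 - Q = 172 + 4Q so Q* = 1.8 and P* = 179.2.
At P = 175, sellers supply (175 - 172)/4 = 0.75 while buyers want more, so the quantity traded is 0.75 at price 175.
The lost-trades triangle has base Q* - 0.75 = 1.05 and height equal to the gap between the curves at Q = 0.75, which is 180.25 - 175 = 5.25. DWL = (1/2)(1.05)(5.25) = 2.7563.

2.76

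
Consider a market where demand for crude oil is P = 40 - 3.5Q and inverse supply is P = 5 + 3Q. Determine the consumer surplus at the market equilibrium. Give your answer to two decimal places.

Setting demand equal to supply, 35 = 6.5Q, so Q* = 5.3846 and P* = 21.1538.
CS is the area between the demand curve and P* from 0 to Q*: (1/2)(5.3846)(18.8462) = 50.7396.

50.74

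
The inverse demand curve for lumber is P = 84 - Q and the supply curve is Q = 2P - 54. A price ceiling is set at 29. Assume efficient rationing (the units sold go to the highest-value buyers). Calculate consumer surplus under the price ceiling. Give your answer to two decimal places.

212.00

Rewriting supply in inverse form: P = 27 + 0.5Q.
Without the control, 84 - Q = 27 + 0.5Q so Q* = 38 and P* = 46.
At P = 29, sellers supply (29 - 27)/0.5 = 4 while buyers want more, so the quantity traded is 4 at price 29.
The demand price at Q = 4 is 80. CS is the trapezoid between demand and 29 over [0, 4]: (1/2)[(84 - 29) + (80 - 29)](4) = 212.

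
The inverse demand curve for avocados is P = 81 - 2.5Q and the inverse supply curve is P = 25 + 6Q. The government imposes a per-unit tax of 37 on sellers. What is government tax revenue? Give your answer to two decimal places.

82.71

Pre-tax equilibrium: 81 - 2.5Q = 25 + 6Q gives Q* = 6.5882, P* = 64.5294.
A tax on sellers shifts supply up by 37: 81 - 2.5Q = 25 + 6Q + 37, so Q_t = 2.2353. Buyers pay P_b = 75.4118; sellers receive P_s = P_b - 37 = 38.4118.
Revenue is the tax times quantity traded: 37 x 2.2353 = 82.7059.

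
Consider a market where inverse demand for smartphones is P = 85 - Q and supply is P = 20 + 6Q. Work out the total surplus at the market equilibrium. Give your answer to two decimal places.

301.79

Set 85 - Q = 20 + 6Q, which gives 65 = 7Q, so Q* = 9.2857 and P* = 85 - (9.2857) = 75.7143.
Total surplus is the full triangle between the curves from 0 to Q*: (1/2)(9.2857)(85 - 20) = 301.7857.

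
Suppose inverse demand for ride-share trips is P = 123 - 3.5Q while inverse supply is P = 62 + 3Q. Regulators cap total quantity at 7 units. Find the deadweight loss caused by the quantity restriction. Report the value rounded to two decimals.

18.48

Unrestricted equilibrium: Q* = (123 - 62)/(3.5 + 3) = 9.3846.
At Q = 7 the demand price is 123 - 3.5(7) = 98.5 and the supply price is 62 + 3(7) = 83.
DWL = (1/2)(gap between curves at 7) x (Q* - 7) = (1/2)(15.5)(2.3846) = 18.4808.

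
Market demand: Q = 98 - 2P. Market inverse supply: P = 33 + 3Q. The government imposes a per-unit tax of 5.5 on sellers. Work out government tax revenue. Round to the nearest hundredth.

Rewriting demand in inverse form: P = 49 - 0.5Q.
Without the tax, 49 - 0.5Q = 33 + 3Q so Q* = 4.5714 and P* = 46.7143.
With the tax, sellers need 5.5 more per unit: 49 - 0.5Q = 33 + 3Q + 5.5, so Q_t = 3. Buyers pay P_b = 47.5; sellers receive P_s = P_b - 5.5 = 42.
Tax revenue = t x Q_t = 5.5 x 3 = 16.5.

16.50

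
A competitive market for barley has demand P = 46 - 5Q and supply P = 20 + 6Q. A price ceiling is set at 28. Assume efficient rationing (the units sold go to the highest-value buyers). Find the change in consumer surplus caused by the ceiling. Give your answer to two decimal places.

Without the control, 46 - 5Q = 20 + 6Q so Q* = 2.3636 and P* = 34.1818.
At P = 28, sellers supply (28 - 20)/6 = 1.3333 while buyers want more, so the quantity traded is 1.3333 at price 28.
CS goes from (1/2)(2.3636)(11.8182) = 13.9669 to 19.5556 (computed as (46 - 28)(1.3333) - (1/2)(5)(1.3333)^2), a change of 5.5886.

5.59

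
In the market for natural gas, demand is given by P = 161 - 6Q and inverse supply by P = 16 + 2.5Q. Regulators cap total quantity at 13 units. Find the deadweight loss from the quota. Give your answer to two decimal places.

Without the quota, 161 - 6Q = 16 + 2.5Q gives Q* = 17.0588.
At Q = 13 the demand price is 161 - 6(13) = 83 and the supply price is 16 + 2.5(13) = 48.5.
DWL = (1/2)(gap between curves at 13) x (Q* - 13) = (1/2)(34.5)(4.0588) = 70.0147.

70.01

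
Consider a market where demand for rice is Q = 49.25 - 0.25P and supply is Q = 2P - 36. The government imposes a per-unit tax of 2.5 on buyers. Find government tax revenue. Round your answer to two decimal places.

98.06

Rewriting demand in inverse form: P = 197 - 4Q.
Rewriting supply in inverse form: P = 18 + 0.5Q.
Pre-tax equilibrium: 197 - 4Q = 18 + 0.5Q gives Q* = 39.7778, P* = 37.8889.
A tax on buyers shifts demand down by 2.5: (197 - 2.5) - 4Q = 18 + 0.5Q, so Q_t = 39.2222. Buyers pay P_b = 40.1111; sellers receive P_s = P_b - 2.5 = 37.6111.
Revenue is the tax times quantity traded: 2.5 x 39.2222 = 98.0556.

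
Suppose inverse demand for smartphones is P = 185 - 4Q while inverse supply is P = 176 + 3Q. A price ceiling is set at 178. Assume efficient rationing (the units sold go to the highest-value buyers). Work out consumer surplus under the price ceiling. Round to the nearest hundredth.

Without the control, 185 - 4Q = 176 + 3Q so Q* = 1.2857 and P* = 179.8571.
At P = 178, sellers supply (178 - 176)/3 = 0.6667 while buyers want more, so the quantity traded is 0.6667 at price 178.
The demand price at Q = 0.6667 is 182.3333. CS is the trapezoid between demand and 178 over [0, 0.6667]: (1/2)[(185 - 178) + (182.3333 - 178)](0.6667) = 3.7778.

3.78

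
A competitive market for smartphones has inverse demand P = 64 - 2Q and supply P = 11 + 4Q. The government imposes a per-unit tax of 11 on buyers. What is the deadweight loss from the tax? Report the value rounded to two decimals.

10.08

Pre-tax equilibrium: 64 - 2Q = 11 + 4Q gives Q* = 8.8333, P* = 46.3333.
A tax on buyers shifts demand down by 11: (64 - 11) - 2Q = 11 + 4Q, so Q_t = 7. Buyers pay P_b = 50; sellers receive P_s = P_b - 11 = 39.
Deadweight loss is the triangle between the curves from Q_t to Q*: (1/2)(8.8333 - 7)(11) = 10.0833.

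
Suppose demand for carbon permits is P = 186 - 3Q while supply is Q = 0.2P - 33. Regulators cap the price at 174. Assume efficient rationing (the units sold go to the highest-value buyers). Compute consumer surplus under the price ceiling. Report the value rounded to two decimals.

Rewriting supply in inverse form: P = 165 + 5Q.
Without the control, 186 - 3Q = 165 + 5Q so Q* = 2.625 and P* = 178.125.
At P = 174, sellers supply (174 - 165)/5 = 1.8 while buyers want more, so the quantity traded is 1.8 at price 174.
The demand price at Q = 1.8 is 180.6. CS is the trapezoid between demand and 174 over [0, 1.8]: (1/2)[(186 - 174) + (180.6 - 174)](1.8) = 16.74.

16.74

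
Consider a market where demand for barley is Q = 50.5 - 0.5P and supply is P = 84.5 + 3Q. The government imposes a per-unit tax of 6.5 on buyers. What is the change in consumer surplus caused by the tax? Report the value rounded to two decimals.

Rewriting demand in inverse form: P = 101 - 2Q.
Pre-tax equilibrium: 101 - 2Q = 84.5 + 3Q gives Q* = 3.3, P* = 94.4.
With the tax, buyers' net willingness to pay falls by 6.5: (101 - 6.5) - 2Q = 84.5 + 3Q, so Q_t = 2. Buyers pay P_b = 97; sellers receive P_s = P_b - 6.5 = 90.5.
CS falls from (1/2)(3.3)(6.6) = 10.89 to (1/2)(2)(4) = 4, a change of -6.89.

-6.89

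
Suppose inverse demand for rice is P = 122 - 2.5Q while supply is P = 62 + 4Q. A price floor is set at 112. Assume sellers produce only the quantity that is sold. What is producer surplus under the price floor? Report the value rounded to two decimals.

Free-market equilibrium: 122 - 2.5Q = 62 + 4Q gives Q* = 9.2308, P* = 98.9231.
At the floor price 112, quantity demanded is (122 - 112)/2.5 = 4; demand is the short side, so Q = 4 trades at P = 112.
The supply price at Q = 4 is 78. PS is the trapezoid between 112 and supply over [0, 4]: (1/2)[(112 - 62) + (112 - 78)](4) = 168.

168.00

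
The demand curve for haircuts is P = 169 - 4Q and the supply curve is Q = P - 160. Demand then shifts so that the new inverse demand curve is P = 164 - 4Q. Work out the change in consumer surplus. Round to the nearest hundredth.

Rewriting supply in inverse form: P = 160 + Q.
Initial equilibrium: Q_0 = 1.8, P_0 = 161.8; CS_0 = (1/2)(1.8)(7.2) = 6.48, PS_0 = (1/2)(1.8)(1.8) = 1.62.
New equilibrium: 164 - 4Q = 160 + Q gives Q_1 = 0.8, P_1 = 160.8; CS_1 = 1.28, PS_1 = 0.32.
Change in consumer surplus = 1.28 - 6.48 = -5.2.

-5.20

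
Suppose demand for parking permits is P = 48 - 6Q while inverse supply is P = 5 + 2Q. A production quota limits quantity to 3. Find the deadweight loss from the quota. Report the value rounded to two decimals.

Unrestricted equilibrium: Q* = (48 - 5)/(6 + 2) = 5.375.
At Q = 3 the demand price is 48 - 6(3) = 30 and the supply price is 5 + 2(3) = 11.
DWL = (1/2)(gap between curves at 3) x (Q* - 3) = (1/2)(19)(2.375) = 22.5625.

22.56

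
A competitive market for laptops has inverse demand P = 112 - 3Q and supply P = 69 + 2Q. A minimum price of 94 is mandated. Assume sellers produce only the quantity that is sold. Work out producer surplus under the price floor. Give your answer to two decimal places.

114.00

Free-market equilibrium: 112 - 3Q = 69 + 2Q gives Q* = 8.6, P* = 86.2.
At the floor price 94, quantity demanded is (112 - 94)/3 = 6; demand is the short side, so Q = 6 trades at P = 94.
The supply price at Q = 6 is 81. PS is the trapezoid between 94 and supply over [0, 6]: (1/2)[(94 - 69) + (94 - 81)](6) = 114.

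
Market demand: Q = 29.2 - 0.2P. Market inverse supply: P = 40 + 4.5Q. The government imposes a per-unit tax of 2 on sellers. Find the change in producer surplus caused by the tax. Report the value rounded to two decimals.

Rewriting demand in inverse form: P = 146 - 5Q.
Without the tax, 146 - 5Q = 40 + 4.5Q so Q* = 11.1579 and P* = 90.2105.
A tax on sellers shifts supply up by 2: 146 - 5Q = 40 + 4.5Q + 2, so Q_t = 10.9474. Buyers pay P_b = 91.2632; sellers receive P_s = P_b - 2 = 89.2632.
PS falls from (1/2)(11.1579)(50.2105) = 280.1219 to (1/2)(10.9474)(49.2632) = 269.651, a change of -10.4709.

-10.47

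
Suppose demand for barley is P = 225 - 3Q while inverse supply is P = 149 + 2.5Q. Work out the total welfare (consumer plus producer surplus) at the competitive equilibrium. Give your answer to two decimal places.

Set 225 - 3Q = 149 + 2.5Q, which gives 76 = 5.5Q, so Q* = 13.8182 and P* = 225 - 3(13.8182) = 183.5455.
CS = (1/2)(13.8182)(41.4545) = 286.4132 and PS = (1/2)(13.8182)(34.5455) = 238.6777, so total surplus = 525.0909.

525.09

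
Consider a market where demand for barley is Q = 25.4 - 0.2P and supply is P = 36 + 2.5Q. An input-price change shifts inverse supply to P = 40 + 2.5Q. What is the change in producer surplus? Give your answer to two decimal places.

Rewriting demand in inverse form: P = 127 - 5Q.
Initial equilibrium: Q_0 = 12.1333, P_0 = 66.3333; CS_0 = (1/2)(12.1333)(60.6667) = 368.0444, PS_0 = (1/2)(12.1333)(30.3333) = 184.0222.
New equilibrium: 127 - 5Q = 40 + 2.5Q gives Q_1 = 11.6, P_1 = 69; CS_1 = 336.4, PS_1 = 168.2.
Change in producer surplus = 168.2 - 184.0222 = -15.8222.

-15.82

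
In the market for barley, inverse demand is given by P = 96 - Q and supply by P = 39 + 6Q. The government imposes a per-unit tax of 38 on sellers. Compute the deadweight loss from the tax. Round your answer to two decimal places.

Without the tax, 96 - Q = 39 + 6Q so Q* = 8.1429 and P* = 87.8571.
A tax on sellers shifts supply up by 38: 96 - Q = 39 + 6Q + 38, so Q_t = 2.7143. Buyers pay P_b = 93.2857; sellers receive P_s = P_b - 38 = 55.2857.
The welfare triangle lost has base Q* - Q_t = 5.4286 and height t = 38, so DWL = (1/2)(5.4286)(38) = 103.1429.

103.14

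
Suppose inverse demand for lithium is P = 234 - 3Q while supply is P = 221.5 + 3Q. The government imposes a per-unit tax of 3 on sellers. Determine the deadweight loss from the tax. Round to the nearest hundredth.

0.75

Without the tax, 234 - 3Q = 221.5 + 3Q so Q* = 2.0833 and P* = 227.75.
A tax on sellers shifts supply up by 3: 234 - 3Q = 221.5 + 3Q + 3, so Q_t = 1.5833. Buyers pay P_b = 229.25; sellers receive P_s = P_b - 3 = 226.25.
Deadweight loss is the triangle between the curves from Q_t to Q*: (1/2)(2.0833 - 1.5833)(3) = 0.75.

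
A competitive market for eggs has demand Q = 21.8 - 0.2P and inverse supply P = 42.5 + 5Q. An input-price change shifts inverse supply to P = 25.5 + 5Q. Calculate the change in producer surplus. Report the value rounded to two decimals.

63.75

Rewriting demand in inverse form: P = 109 - 5Q.
Initial equilibrium: Q_0 = 6.65, P_0 = 75.75; CS_0 = (1/2)(6.65)(33.25) = 110.5563, PS_0 = (1/2)(6.65)(33.25) = 110.5563.
New equilibrium: 109 - 5Q = 25.5 + 5Q gives Q_1 = 8.35, P_1 = 67.25; CS_1 = 174.3063, PS_1 = 174.3063.
Change in producer surplus = 174.3063 - 110.5563 = 63.75.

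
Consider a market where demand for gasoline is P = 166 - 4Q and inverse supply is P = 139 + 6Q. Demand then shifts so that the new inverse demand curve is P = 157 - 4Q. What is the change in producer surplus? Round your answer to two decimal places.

-12.15

Initial equilibrium: Q_0 = 2.7, P_0 = 155.2; CS_0 = (1/2)(2.7)(10.8) = 14.58, PS_0 = (1/2)(2.7)(16.2) = 21.87.
New equilibrium: 157 - 4Q = 139 + 6Q gives Q_1 = 1.8, P_1 = 149.8; CS_1 = 6.48, PS_1 = 9.72.
Change in producer surplus = 9.72 - 21.87 = -12.15.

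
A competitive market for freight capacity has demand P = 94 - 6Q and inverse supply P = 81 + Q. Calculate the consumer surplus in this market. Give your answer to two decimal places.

Set 94 - 6Q = 81 + Q, which gives 13 = 7Q, so Q* = 1.8571 and P* = 94 - 6(1.8571) = 82.8571.
Consumer surplus is the triangle under demand above P*: (1/2)(1.8571)(94 - 82.8571) = (1/2)(1.8571)(11.1429) = 10.3469.

10.35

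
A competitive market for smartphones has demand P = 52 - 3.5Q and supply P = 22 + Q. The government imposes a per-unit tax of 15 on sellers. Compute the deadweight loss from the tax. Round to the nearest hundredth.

Without the tax, 52 - 3.5Q = 22 + Q so Q* = 6.6667 and P* = 28.6667.
A tax on sellers shifts supply up by 15: 52 - 3.5Q = 22 + Q + 15, so Q_t = 3.3333. Buyers pay P_b = 40.3333; sellers receive P_s = P_b - 15 = 25.3333.
The welfare triangle lost has base Q* - Q_t = 3.3333 and height t = 15, so DWL = (1/2)(3.3333)(15) = 25.

25.00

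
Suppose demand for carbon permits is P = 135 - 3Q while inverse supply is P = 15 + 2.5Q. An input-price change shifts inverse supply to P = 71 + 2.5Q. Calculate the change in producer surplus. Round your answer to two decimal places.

-425.79

Initial equilibrium: Q_0 = 21.8182, P_0 = 69.5455; CS_0 = (1/2)(21.8182)(65.4545) = 714.0496, PS_0 = (1/2)(21.8182)(54.5455) = 595.0413.
New equilibrium: 135 - 3Q = 71 + 2.5Q gives Q_1 = 11.6364, P_1 = 100.0909; CS_1 = 203.1074, PS_1 = 169.2562.
Change in producer surplus = 169.2562 - 595.0413 = -425.7851.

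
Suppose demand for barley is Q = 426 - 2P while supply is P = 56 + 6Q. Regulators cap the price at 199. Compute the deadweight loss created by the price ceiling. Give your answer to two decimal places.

Rewriting demand in inverse form: P = 213 - 0.5Q.
Without the control, 213 - 0.5Q = 56 + 6Q so Q* = 24.1538 and P* = 200.9231.
At the ceiling price 199, quantity supplied is (199 - 56)/6 = 23.8333; supply is the short side, so Q = 23.8333 trades at P = 199.
The lost-trades triangle has base Q* - 23.8333 = 0.3205 and height equal to the gap between the curves at Q = 23.8333, which is 201.0833 - 199 = 2.0833. DWL = (1/2)(0.3205)(2.0833) = 0.3339.

0.33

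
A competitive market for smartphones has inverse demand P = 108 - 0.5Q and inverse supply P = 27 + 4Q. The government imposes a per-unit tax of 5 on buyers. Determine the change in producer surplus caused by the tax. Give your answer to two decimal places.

-77.53

Pre-tax equilibrium: 108 - 0.5Q = 27 + 4Q gives Q* = 18, P* = 99.
With the tax, buyers' net willingness to pay falls by 5: (108 - 5) - 0.5Q = 27 + 4Q, so Q_t = 16.8889. Buyers pay P_b = 99.5556; sellers receive P_s = P_b - 5 = 94.5556.
PS falls from (1/2)(18)(72) = 648 to (1/2)(16.8889)(67.5556) = 570.4691, a change of -77.5309.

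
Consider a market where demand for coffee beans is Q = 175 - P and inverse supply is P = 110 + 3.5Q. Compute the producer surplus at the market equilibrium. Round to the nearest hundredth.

Rewriting demand in inverse form: P = 175 - Q.
Equilibrium: 175 - Q = 110 + 3.5Q, so Q* = 14.4444 and P* = 160.5556.
The supply curve's price intercept is 110, so PS = (1/2)(Q*)(P* - 110) = (1/2)(14.4444)(50.5556) = 365.1235.

365.12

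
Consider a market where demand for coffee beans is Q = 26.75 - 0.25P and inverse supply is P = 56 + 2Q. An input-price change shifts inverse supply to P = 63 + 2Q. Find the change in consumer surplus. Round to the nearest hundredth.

Rewriting demand in inverse form: P = 107 - 4Q.
Initial equilibrium: Q_0 = 8.5, P_0 = 73; CS_0 = (1/2)(8.5)(34) = 144.5, PS_0 = (1/2)(8.5)(17) = 72.25.
New equilibrium: 107 - 4Q = 63 + 2Q gives Q_1 = 7.3333, P_1 = 77.6667; CS_1 = 107.5556, PS_1 = 53.7778.
Change in consumer surplus = 107.5556 - 144.5 = -36.9444.

-36.94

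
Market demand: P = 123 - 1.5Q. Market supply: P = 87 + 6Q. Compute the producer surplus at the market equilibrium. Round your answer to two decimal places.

Equilibrium: 123 - 1.5Q = 87 + 6Q, so Q* = 4.8 and P* = 115.8.
Producer surplus is the triangle above supply below P*: (1/2)(4.8)(115.8 - 87) = (1/2)(4.8)(28.8) = 69.12.

69.12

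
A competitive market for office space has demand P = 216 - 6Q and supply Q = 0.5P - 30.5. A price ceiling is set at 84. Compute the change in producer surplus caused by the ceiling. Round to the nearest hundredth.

-243.14

Rewriting supply in inverse form: P = 61 + 2Q.
Free-market equilibrium: 216 - 6Q = 61 + 2Q gives Q* = 19.375, P* = 99.75.
At the ceiling price 84, quantity supplied is (84 - 61)/2 = 11.5; supply is the short side, so Q = 11.5 trades at P = 84.
PS goes from (1/2)(19.375)(38.75) = 375.3906 to 132.25 (computed as (84 - 61)(11.5) - (1/2)(2)(11.5)^2), a change of -243.1406.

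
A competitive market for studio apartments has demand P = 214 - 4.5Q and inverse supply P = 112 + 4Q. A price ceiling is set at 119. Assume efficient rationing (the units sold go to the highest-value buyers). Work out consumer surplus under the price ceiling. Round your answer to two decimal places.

159.36

Without the control, 214 - 4.5Q = 112 + 4Q so Q* = 12 and P* = 160.
At the ceiling price 119, quantity supplied is (119 - 112)/4 = 1.75; supply is the short side, so Q = 1.75 trades at P = 119.
The demand price at Q = 1.75 is 206.125. CS is the trapezoid between demand and 119 over [0, 1.75]: (1/2)[(214 - 119) + (206.125 - 119)](1.75) = 159.3594.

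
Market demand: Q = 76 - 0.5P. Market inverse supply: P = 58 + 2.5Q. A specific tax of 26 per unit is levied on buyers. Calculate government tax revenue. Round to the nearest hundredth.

392.89

Rewriting demand in inverse form: P = 152 - 2Q.
Without the tax, 152 - 2Q = 58 + 2.5Q so Q* = 20.8889 and P* = 110.2222.
With the tax, buyers' net willingness to pay falls by 26: (152 - 26) - 2Q = 58 + 2.5Q, so Q_t = 15.1111. Buyers pay P_b = 121.7778; sellers receive P_s = P_b - 26 = 95.7778.
Revenue is the tax times quantity traded: 26 x 15.1111 = 392.8889.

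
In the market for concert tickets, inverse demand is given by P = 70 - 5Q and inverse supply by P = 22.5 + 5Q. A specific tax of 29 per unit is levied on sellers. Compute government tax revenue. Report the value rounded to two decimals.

53.65

Pre-tax equilibrium: 70 - 5Q = 22.5 + 5Q gives Q* = 4.75, P* = 46.25.
With the tax, sellers need 29 more per unit: 70 - 5Q = 22.5 + 5Q + 29, so Q_t = 1.85. Buyers pay P_b = 60.75; sellers receive P_s = P_b - 29 = 31.75.
Tax revenue = t x Q_t = 29 x 1.85 = 53.65.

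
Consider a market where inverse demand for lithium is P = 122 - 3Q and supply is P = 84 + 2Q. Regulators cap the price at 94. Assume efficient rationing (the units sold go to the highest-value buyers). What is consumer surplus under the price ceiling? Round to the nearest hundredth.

102.50

Without the control, 122 - 3Q = 84 + 2Q so Q* = 7.6 and P* = 99.2.
At P = 94, sellers supply (94 - 84)/2 = 5 while buyers want more, so the quantity traded is 5 at price 94.
The demand price at Q = 5 is 107. CS is the trapezoid between demand and 94 over [0, 5]: (1/2)[(122 - 94) + (107 - 94)](5) = 102.5.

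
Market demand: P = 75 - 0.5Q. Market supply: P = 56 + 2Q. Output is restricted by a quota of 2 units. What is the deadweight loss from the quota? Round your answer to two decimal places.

Unrestricted equilibrium: Q* = (75 - 56)/(0.5 + 2) = 7.6.
At Q = 2 the demand price is 75 - 0.5(2) = 74 and the supply price is 56 + 2(2) = 60.
DWL = (1/2)(gap between curves at 2) x (Q* - 2) = (1/2)(14)(5.6) = 39.2.

39.20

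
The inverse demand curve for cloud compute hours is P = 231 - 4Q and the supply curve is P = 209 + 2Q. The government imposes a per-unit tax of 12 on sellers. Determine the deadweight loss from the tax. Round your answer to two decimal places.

Pre-tax equilibrium: 231 - 4Q = 209 + 2Q gives Q* = 3.6667, P* = 216.3333.
With the tax, sellers need 12 more per unit: 231 - 4Q = 209 + 2Q + 12, so Q_t = 1.6667. Buyers pay P_b = 224.3333; sellers receive P_s = P_b - 12 = 212.3333.
The welfare triangle lost has base Q* - Q_t = 2 and height t = 12, so DWL = (1/2)(2)(12) = 12.

12.00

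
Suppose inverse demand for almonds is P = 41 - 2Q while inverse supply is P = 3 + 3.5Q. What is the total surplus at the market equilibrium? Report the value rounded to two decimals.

Equilibrium: 41 - 2Q = 3 + 3.5Q, so Q* = 6.9091 and P* = 27.1818.
Total surplus is the full triangle between the curves from 0 to Q*: (1/2)(6.9091)(41 - 3) = 131.2727.

131.27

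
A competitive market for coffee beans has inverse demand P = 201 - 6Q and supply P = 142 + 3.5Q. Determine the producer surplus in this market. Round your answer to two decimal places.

Set 201 - 6Q = 142 + 3.5Q, which gives 59 = 9.5Q, so Q* = 6.2105 and P* = 201 - 6(6.2105) = 163.7368.
Producer surplus is the triangle above supply below P*: (1/2)(6.2105)(163.7368 - 142) = (1/2)(6.2105)(21.7368) = 67.4986.

67.50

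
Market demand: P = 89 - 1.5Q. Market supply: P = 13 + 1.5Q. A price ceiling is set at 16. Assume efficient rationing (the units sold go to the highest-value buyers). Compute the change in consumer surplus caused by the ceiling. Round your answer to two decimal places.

-338.33

Without the control, 89 - 1.5Q = 13 + 1.5Q so Q* = 25.3333 and P* = 51.
At P = 16, sellers supply (16 - 13)/1.5 = 2 while buyers want more, so the quantity traded is 2 at price 16.
CS goes from (1/2)(25.3333)(38) = 481.3333 to 143 (computed as (89 - 16)(2) - (1/2)(1.5)(2)^2), a change of -338.3333.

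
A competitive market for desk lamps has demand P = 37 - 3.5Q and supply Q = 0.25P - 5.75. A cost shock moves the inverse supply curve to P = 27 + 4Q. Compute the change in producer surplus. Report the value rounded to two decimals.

Rewriting supply in inverse form: P = 23 + 4Q.
Initial equilibrium: Q_0 = 1.8667, P_0 = 30.4667; CS_0 = (1/2)(1.8667)(6.5333) = 6.0978, PS_0 = (1/2)(1.8667)(7.4667) = 6.9689.
New equilibrium: 37 - 3.5Q = 27 + 4Q gives Q_1 = 1.3333, P_1 = 32.3333; CS_1 = 3.1111, PS_1 = 3.5556.
Change in producer surplus = 3.5556 - 6.9689 = -3.4133.

-3.41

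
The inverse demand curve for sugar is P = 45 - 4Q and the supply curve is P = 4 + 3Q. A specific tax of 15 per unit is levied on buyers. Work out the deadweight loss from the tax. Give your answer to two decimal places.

16.07

Without the tax, 45 - 4Q = 4 + 3Q so Q* = 5.8571 and P* = 21.5714.
With the tax, buyers' net willingness to pay falls by 15: (45 - 15) - 4Q = 4 + 3Q, so Q_t = 3.7143. Buyers pay P_b = 30.1429; sellers receive P_s = P_b - 15 = 15.1429.
Deadweight loss is the triangle between the curves from Q_t to Q*: (1/2)(5.8571 - 3.7143)(15) = 16.0714.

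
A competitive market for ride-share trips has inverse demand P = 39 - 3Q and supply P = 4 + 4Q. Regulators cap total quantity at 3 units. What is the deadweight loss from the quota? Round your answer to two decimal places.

14.00

Unrestricted equilibrium: Q* = (39 - 4)/(3 + 4) = 5.
At Q = 3 the demand price is 39 - 3(3) = 30 and the supply price is 4 + 4(3) = 16.
DWL = (1/2)(gap between curves at 3) x (Q* - 3) = (1/2)(14)(2) = 14.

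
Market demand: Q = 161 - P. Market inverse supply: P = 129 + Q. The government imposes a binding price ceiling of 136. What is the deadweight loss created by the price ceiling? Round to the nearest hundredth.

Rewriting demand in inverse form: P = 161 - Q.
Free-market equilibrium: 161 - Q = 129 + Q gives Q* = 16, P* = 145.
At the ceiling price 136, quantity supplied is (136 - 129)/1 = 7; supply is the short side, so Q = 7 trades at P = 136.
The lost-trades triangle has base Q* - 7 = 9 and height equal to the gap between the curves at Q = 7, which is 154 - 136 = 18. DWL = (1/2)(9)(18) = 81.

81.00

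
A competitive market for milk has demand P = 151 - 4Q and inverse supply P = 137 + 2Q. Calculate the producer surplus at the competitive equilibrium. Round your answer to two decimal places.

5.44

Equilibrium: 151 - 4Q = 137 + 2Q, so Q* = 2.3333 and P* = 141.6667.
The supply curve's price intercept is 137, so PS = (1/2)(Q*)(P* - 137) = (1/2)(2.3333)(4.6667) = 5.4444.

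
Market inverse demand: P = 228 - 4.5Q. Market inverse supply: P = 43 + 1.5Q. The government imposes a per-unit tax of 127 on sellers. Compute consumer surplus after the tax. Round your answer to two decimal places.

Pre-tax equilibrium: 228 - 4.5Q = 43 + 1.5Q gives Q* = 30.8333, P* = 89.25.
With the tax, sellers need 127 more per unit: 228 - 4.5Q = 43 + 1.5Q + 127, so Q_t = 9.6667. Buyers pay P_b = 184.5; sellers receive P_s = P_b - 127 = 57.5.
CS = (1/2)(Q_t)(228 - P_b) = (1/2)(9.6667)(43.5) = 210.25.

210.25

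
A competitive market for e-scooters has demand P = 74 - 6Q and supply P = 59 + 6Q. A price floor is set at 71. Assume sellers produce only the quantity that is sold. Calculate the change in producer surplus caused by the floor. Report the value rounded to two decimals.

0.56

Free-market equilibrium: 74 - 6Q = 59 + 6Q gives Q* = 1.25, P* = 66.5.
At P = 71, buyers demand (74 - 71)/6 = 0.5 while sellers would supply more, so the quantity traded is 0.5 at price 71.
PS goes from (1/2)(1.25)(7.5) = 4.6875 to 5.25 (computed as (71 - 59)(0.5) - (1/2)(6)(0.5)^2), a change of 0.5625.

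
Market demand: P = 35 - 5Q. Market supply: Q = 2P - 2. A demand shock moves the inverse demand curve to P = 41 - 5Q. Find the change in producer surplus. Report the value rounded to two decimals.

3.67

Rewriting supply in inverse form: P = 1 + 0.5Q.
Initial equilibrium: Q_0 = 6.1818, P_0 = 4.0909; CS_0 = (1/2)(6.1818)(30.9091) = 95.5372, PS_0 = (1/2)(6.1818)(3.0909) = 9.5537.
New equilibrium: 41 - 5Q = 1 + 0.5Q gives Q_1 = 7.2727, P_1 = 4.6364; CS_1 = 132.2314, PS_1 = 13.2231.
Change in producer surplus = 13.2231 - 9.5537 = 3.6694.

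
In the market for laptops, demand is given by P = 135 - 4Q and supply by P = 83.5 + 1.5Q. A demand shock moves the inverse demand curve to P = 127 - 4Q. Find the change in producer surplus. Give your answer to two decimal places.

-18.84

Initial equilibrium: Q_0 = 9.3636, P_0 = 97.5455; CS_0 = (1/2)(9.3636)(37.4545) = 175.3554, PS_0 = (1/2)(9.3636)(14.0455) = 65.7583.
New equilibrium: 127 - 4Q = 83.5 + 1.5Q gives Q_1 = 7.9091, P_1 = 95.3636; CS_1 = 125.1074, PS_1 = 46.9153.
Change in producer surplus = 46.9153 - 65.7583 = -18.843.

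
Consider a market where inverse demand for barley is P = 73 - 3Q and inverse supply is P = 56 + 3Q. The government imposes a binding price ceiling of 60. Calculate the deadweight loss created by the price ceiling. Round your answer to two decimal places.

Without the control, 73 - 3Q = 56 + 3Q so Q* = 2.8333 and P* = 64.5.
At P = 60, sellers supply (60 - 56)/3 = 1.3333 while buyers want more, so the quantity traded is 1.3333 at price 60.
The lost-trades triangle has base Q* - 1.3333 = 1.5 and height equal to the gap between the curves at Q = 1.3333, which is 69 - 60 = 9. DWL = (1/2)(1.5)(9) = 6.75.

6.75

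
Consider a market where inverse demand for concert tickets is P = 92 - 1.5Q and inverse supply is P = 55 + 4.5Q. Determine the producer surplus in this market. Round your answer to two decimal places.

Setting demand equal to supply, 37 = 6Q, so Q* = 6.1667 and P* = 82.75.
PS is the area between P* and the supply curve from 0 to Q*: (1/2)(6.1667)(27.75) = 85.5625.

85.56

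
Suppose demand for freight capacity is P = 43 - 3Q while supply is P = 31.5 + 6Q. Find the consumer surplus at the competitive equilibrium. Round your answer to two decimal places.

Set 43 - 3Q = 31.5 + 6Q, which gives 11.5 = 9Q, so Q* = 1.2778 and P* = 43 - 3(1.2778) = 39.1667.
Consumer surplus is the triangle under demand above P*: (1/2)(1.2778)(43 - 39.1667) = (1/2)(1.2778)(3.8333) = 2.4491.

2.45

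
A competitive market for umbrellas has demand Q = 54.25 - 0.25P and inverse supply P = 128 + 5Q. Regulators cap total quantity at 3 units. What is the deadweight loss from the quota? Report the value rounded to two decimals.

Rewriting demand in inverse form: P = 217 - 4Q.
Unrestricted equilibrium: Q* = (217 - 128)/(4 + 5) = 9.8889.
At Q = 3 the demand price is 217 - 4(3) = 205 and the supply price is 128 + 5(3) = 143.
DWL = (1/2)(gap between curves at 3) x (Q* - 3) = (1/2)(62)(6.8889) = 213.5556.

213.56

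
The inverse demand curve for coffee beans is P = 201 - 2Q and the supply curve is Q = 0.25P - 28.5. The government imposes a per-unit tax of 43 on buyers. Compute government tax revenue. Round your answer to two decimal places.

315.33

Rewriting supply in inverse form: P = 114 + 4Q.
Pre-tax equilibrium: 201 - 2Q = 114 + 4Q gives Q* = 14.5, P* = 172.
A tax on buyers shifts demand down by 43: (201 - 43) - 2Q = 114 + 4Q, so Q_t = 7.3333. Buyers pay P_b = 186.3333; sellers receive P_s = P_b - 43 = 143.3333.
Tax revenue = t x Q_t = 43 x 7.3333 = 315.3333.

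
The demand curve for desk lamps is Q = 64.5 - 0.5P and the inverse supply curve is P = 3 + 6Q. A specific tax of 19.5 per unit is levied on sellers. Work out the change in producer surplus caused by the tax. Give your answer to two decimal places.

-212.52

Rewriting demand in inverse form: P = 129 - 2Q.
Pre-tax equilibrium: 129 - 2Q = 3 + 6Q gives Q* = 15.75, P* = 97.5.
A tax on sellers shifts supply up by 19.5: 129 - 2Q = 3 + 6Q + 19.5, so Q_t = 13.3125. Buyers pay P_b = 102.375; sellers receive P_s = P_b - 19.5 = 82.875.
PS falls from (1/2)(15.75)(94.5) = 744.1875 to (1/2)(13.3125)(79.875) = 531.668, a change of -212.5195.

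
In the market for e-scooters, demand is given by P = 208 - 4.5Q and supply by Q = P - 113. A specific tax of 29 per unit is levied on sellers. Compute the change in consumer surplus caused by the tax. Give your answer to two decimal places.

-347.28

Rewriting supply in inverse form: P = 113 + Q.
Pre-tax equilibrium: 208 - 4.5Q = 113 + Q gives Q* = 17.2727, P* = 130.2727.
A tax on sellers shifts supply up by 29: 208 - 4.5Q = 113 + Q + 29, so Q_t = 12. Buyers pay P_b = 154; sellers receive P_s = P_b - 29 = 125.
Consumers lose the trapezoid between P* and P_b out to Q_t plus the triangle from Q_t to Q*: change in CS = 324 - 671.281 = -347.281.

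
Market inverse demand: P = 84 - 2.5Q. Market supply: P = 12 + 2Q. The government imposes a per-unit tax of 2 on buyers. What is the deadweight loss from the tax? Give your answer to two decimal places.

Pre-tax equilibrium: 84 - 2.5Q = 12 + 2Q gives Q* = 16, P* = 44.
With the tax, buyers' net willingness to pay falls by 2: (84 - 2) - 2.5Q = 12 + 2Q, so Q_t = 15.5556. Buyers pay P_b = 45.1111; sellers receive P_s = P_b - 2 = 43.1111.
Deadweight loss is the triangle between the curves from Q_t to Q*: (1/2)(16 - 15.5556)(2) = 0.4444.

0.44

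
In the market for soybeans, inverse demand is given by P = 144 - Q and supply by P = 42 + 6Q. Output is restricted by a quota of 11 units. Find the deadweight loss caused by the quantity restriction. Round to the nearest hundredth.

44.64

Unrestricted equilibrium: Q* = (144 - 42)/(1 + 6) = 14.5714.
At Q = 11 the demand price is 144 - (11) = 133 and the supply price is 42 + 6(11) = 108.
DWL = (1/2)(gap between curves at 11) x (Q* - 11) = (1/2)(25)(3.5714) = 44.6429.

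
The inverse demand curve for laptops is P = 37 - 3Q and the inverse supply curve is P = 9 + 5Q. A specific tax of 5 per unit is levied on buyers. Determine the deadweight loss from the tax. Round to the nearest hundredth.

Without the tax, 37 - 3Q = 9 + 5Q so Q* = 3.5 and P* = 26.5.
With the tax, buyers' net willingness to pay falls by 5: (37 - 5) - 3Q = 9 + 5Q, so Q_t = 2.875. Buyers pay P_b = 28.375; sellers receive P_s = P_b - 5 = 23.375.
Deadweight loss is the triangle between the curves from Q_t to Q*: (1/2)(3.5 - 2.875)(5) = 1.5625.

1.56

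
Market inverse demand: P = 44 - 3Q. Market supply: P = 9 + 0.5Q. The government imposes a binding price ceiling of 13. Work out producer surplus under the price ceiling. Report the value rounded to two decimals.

16.00

Free-market equilibrium: 44 - 3Q = 9 + 0.5Q gives Q* = 10, P* = 14.
At P = 13, sellers supply (13 - 9)/0.5 = 8 while buyers want more, so the quantity traded is 8 at price 13.
PS is the triangle above supply below 13: (1/2)(8)(13 - 9) = 16.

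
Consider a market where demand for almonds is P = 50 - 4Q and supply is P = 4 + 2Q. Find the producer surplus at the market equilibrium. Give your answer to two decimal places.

Setting demand equal to supply, 46 = 6Q, so Q* = 7.6667 and P* = 19.3333.
The supply curve's price intercept is 4, so PS = (1/2)(Q*)(P* - 4) = (1/2)(7.6667)(15.3333) = 58.7778.

58.78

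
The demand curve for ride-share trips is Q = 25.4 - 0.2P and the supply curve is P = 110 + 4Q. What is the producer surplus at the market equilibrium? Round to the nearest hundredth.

7.14

Rewriting demand in inverse form: P = 127 - 5Q.
Setting demand equal to supply, 17 = 9Q, so Q* = 1.8889 and P* = 117.5556.
PS is the area between P* and the supply curve from 0 to Q*: (1/2)(1.8889)(7.5556) = 7.1358.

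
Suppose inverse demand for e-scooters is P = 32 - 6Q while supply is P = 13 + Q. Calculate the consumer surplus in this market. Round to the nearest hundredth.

Equilibrium: 32 - 6Q = 13 + Q, so Q* = 2.7143 and P* = 15.7143.
Consumer surplus is the triangle under demand above P*: (1/2)(2.7143)(32 - 15.7143) = (1/2)(2.7143)(16.2857) = 22.102.

22.10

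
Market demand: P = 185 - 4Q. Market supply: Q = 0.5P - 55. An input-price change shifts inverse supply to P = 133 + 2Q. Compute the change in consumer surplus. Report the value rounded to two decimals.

-162.28

Rewriting supply in inverse form: P = 110 + 2Q.
Initial equilibrium: Q_0 = 12.5, P_0 = 135; CS_0 = (1/2)(12.5)(50) = 312.5, PS_0 = (1/2)(12.5)(25) = 156.25.
New equilibrium: 185 - 4Q = 133 + 2Q gives Q_1 = 8.6667, P_1 = 150.3333; CS_1 = 150.2222, PS_1 = 75.1111.
Change in consumer surplus = 150.2222 - 312.5 = -162.2778.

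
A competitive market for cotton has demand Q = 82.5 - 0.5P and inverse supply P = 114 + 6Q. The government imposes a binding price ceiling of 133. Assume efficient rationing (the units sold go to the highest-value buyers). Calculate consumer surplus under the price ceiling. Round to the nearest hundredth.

Rewriting demand in inverse form: P = 165 - 2Q.
Free-market equilibrium: 165 - 2Q = 114 + 6Q gives Q* = 6.375, P* = 152.25.
At the ceiling price 133, quantity supplied is (133 - 114)/6 = 3.1667; supply is the short side, so Q = 3.1667 trades at P = 133.
The demand price at Q = 3.1667 is 158.6667. CS is the trapezoid between demand and 133 over [0, 3.1667]: (1/2)[(165 - 133) + (158.6667 - 133)](3.1667) = 91.3056.

91.31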